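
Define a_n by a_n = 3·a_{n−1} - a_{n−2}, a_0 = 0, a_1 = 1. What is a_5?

With companion matrix T = [[3, -1], [1, 0]], [a_n, a_{n−1}]ᵀ = T·[a_{n−1}, a_{n−2}]ᵀ, so [a_5, a_4]ᵀ = T⁴·[a_1, a_0]ᵀ.
T⁴ = [[55, -21], [21, -8]], giving [a_5, a_4]ᵀ = [[55], [21]].

55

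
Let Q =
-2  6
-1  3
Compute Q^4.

Q² = Q (a projection; rank 1, trace 1), so Q^4 = Q.

[[-2, 6], [-1, 3]]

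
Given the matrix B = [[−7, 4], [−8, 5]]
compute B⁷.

[[−4375, 2188], [−4376, 2189]]

tr B = −2 and det B = −3, so the characteristic polynomial is λ² − (−2)λ + (−3) with roots 1 and −3.
Eigenvectors give P = [[−1, −1], [−2, −1]] with P⁻¹ = [[1, −1], [−2, 1]], and B = P·diag(1, −3)·P⁻¹.
Then B⁷ = P·diag(1, −2187)·P⁻¹ = [[−1, 2187], [−2, 2187]] · [[1, −1], [−2, 1]] = [[−4375, 2188], [−4376, 2189]].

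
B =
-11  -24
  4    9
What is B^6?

[[2185, 4368], [-728, -1455]]

tr B = -2 and det B = -3, so the characteristic polynomial is λ² − (-2)λ + (-3) with roots -3 and 1.
Eigenvectors give P = [[-3, -2], [1, 1]] with P⁻¹ = [[-1, -2], [1, 3]], and B = P·diag(-3, 1)·P⁻¹.
Then B^6 = P·diag(729, 1)·P⁻¹ = [[-2187, -2], [729, 1]] · [[-1, -2], [1, 3]] = [[2185, 4368], [-728, -1455]].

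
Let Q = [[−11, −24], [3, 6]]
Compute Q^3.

tr Q = −5 and det Q = 6, so the characteristic polynomial is λ² − (−5)λ + (6) with roots −2 and −3.
Eigenvectors give P = [[8, 3], [−3, −1]] with P⁻¹ = [[−1, −3], [3, 8]], and Q = P·diag(−2, −3)·P⁻¹.
Then Q^3 = P·diag(−8, −27)·P⁻¹ = [[−64, −81], [24, 27]] · [[−1, −3], [3, 8]] = [[−179, −456], [57, 144]].

[[−179, −456], [57, 144]]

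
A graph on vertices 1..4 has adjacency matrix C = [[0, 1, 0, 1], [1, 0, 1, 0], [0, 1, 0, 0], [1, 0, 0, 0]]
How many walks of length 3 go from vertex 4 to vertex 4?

The number of length-3 walks from vertex 4 to vertex 4 is entry (4,4) of C³, where C is the adjacency matrix.
C² = [[2, 0, 1, 0], [0, 2, 0, 1], [1, 0, 1, 0], [0, 1, 0, 1]]
C³ = [[0, 3, 0, 2], [3, 0, 2, 0], [0, 2, 0, 1], [2, 0, 1, 0]]

0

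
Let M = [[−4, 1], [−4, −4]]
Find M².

[[12, −8], [32, 12]]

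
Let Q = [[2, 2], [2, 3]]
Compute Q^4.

[[164, 210], [210, 269]]

Q^2 = [[8, 10], [10, 13]]
Q^3 = [[36, 46], [46, 59]]
Q^4 = [[164, 210], [210, 269]]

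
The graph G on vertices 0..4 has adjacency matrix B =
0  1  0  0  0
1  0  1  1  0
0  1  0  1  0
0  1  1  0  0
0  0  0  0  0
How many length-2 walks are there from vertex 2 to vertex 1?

1

The number of length-2 walks from vertex 2 to vertex 1 is entry (2,1) of B^2, where B is the adjacency matrix.
B^2 = [[1, 0, 1, 1, 0], [0, 3, 1, 1, 0], [1, 1, 2, 1, 0], [1, 1, 1, 2, 0], [0, 0, 0, 0, 0]]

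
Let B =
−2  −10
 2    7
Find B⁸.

tr B = 5 and det B = 6, so the characteristic polynomial is λ² − (5)λ + (6) with roots 3 and 2.
Eigenvectors give P = [[−2, −5], [1, 2]] with P⁻¹ = [[2, 5], [−1, −2]], and B = P·diag(3, 2)·P⁻¹.
Then B⁸ = P·diag(6561, 256)·P⁻¹ = [[−13122, −1280], [6561, 512]] · [[2, 5], [−1, −2]] = [[−24964, −63050], [12610, 31781]].

[[−24964, −63050], [12610, 31781]]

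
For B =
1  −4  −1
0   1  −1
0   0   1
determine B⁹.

[[1, −36, 135], [0, 1, −9], [0, 0, 1]]

B = I + N where N = [[0, −4, −1], [0, 0, −1], [0, 0, 0]] is strictly upper-triangular, so N³ = 0.
(I + N)⁹ = I + 9·N + 36·N² = [[1, −36, 135], [0, 1, −9], [0, 0, 1]].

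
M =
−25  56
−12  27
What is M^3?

[[−169, 392], [−84, 195]]

tr M = 2 and det M = −3, so the characteristic polynomial is λ² − (2)λ + (−3) with roots 3 and −1.
Eigenvectors give P = [[2, 7], [1, 3]] with P⁻¹ = [[−3, 7], [1, −2]], and M = P·diag(3, −1)·P⁻¹.
Then M^3 = P·diag(27, −1)·P⁻¹ = [[54, −7], [27, −3]] · [[−3, 7], [1, −2]] = [[−169, 392], [−84, 195]].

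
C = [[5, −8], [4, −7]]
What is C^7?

[[2189, −4376], [2188, −4375]]

tr C = −2 and det C = −3, so the characteristic polynomial is λ² − (−2)λ + (−3) with roots 1 and −3.
Eigenvectors give P = [[2, −1], [1, −1]] with P⁻¹ = [[1, −1], [1, −2]], and C = P·diag(1, −3)·P⁻¹.
Then C^7 = P·diag(1, −2187)·P⁻¹ = [[2, 2187], [1, 2187]] · [[1, −1], [1, −2]] = [[2189, −4376], [2188, −4375]].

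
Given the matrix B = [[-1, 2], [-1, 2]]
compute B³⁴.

[[-1, 2], [-1, 2]]

B² = B (a projection; rank 1, trace 1), so B³⁴ = B.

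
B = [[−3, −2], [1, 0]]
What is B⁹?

[[−1023, −1022], [511, 510]]

tr B = −3 and det B = 2, so the characteristic polynomial is λ² − (−3)λ + (2) with roots −2 and −1.
Eigenvectors give P = [[2, −1], [−1, 1]] with P⁻¹ = [[1, 1], [1, 2]], and B = P·diag(−2, −1)·P⁻¹.
Then B⁹ = P·diag(−512, −1)·P⁻¹ = [[−1024, 1], [512, −1]] · [[1, 1], [1, 2]] = [[−1023, −1022], [511, 510]].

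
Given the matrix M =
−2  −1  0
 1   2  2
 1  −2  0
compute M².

[[3, 0, −2], [2, −1, 4], [−4, −5, −4]]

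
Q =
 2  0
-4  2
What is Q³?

[[8, 0], [-48, 8]]

Q² = [[4, 0], [-16, 4]]
Q³ = [[8, 0], [-48, 8]]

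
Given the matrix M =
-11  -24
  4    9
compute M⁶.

[[2185, 4368], [-728, -1455]]

tr M = -2 and det M = -3, so the characteristic polynomial is λ² − (-2)λ + (-3) with roots 1 and -3.
Eigenvectors give P = [[-2, 3], [1, -1]] with P⁻¹ = [[1, 3], [1, 2]], and M = P·diag(1, -3)·P⁻¹.
Then M⁶ = P·diag(1, 729)·P⁻¹ = [[-2, 2187], [1, -729]] · [[1, 3], [1, 2]] = [[2185, 4368], [-728, -1455]].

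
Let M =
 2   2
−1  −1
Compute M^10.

M² = M (a projection; rank 1, trace 1), so M^10 = M.

[[2, 2], [−1, −1]]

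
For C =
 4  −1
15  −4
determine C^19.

[[4, −1], [15, −4]]

C² = I (check: tr C = 0 and det C = −1), so C^19 = C since 19 is odd.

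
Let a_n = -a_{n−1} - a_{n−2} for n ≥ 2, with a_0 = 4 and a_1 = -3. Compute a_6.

4

With companion matrix M = [[-1, -1], [1, 0]], [a_n, a_{n−1}]ᵀ = M·[a_{n−1}, a_{n−2}]ᵀ, so [a_6, a_5]ᵀ = M⁵·[a_1, a_0]ᵀ.
M⁵ = [[0, 1], [-1, -1]], giving [a_6, a_5]ᵀ = [[4], [-1]].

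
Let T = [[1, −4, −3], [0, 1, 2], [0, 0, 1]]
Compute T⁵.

[[1, −20, −95], [0, 1, 10], [0, 0, 1]]

T = I + N where N = [[0, −4, −3], [0, 0, 2], [0, 0, 0]] is strictly upper-triangular, so N³ = 0.
(I + N)⁵ = I + 5·N + 10·N² = [[1, −20, −95], [0, 1, 10], [0, 0, 1]].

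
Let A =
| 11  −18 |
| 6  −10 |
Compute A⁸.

tr A = 1 and det A = −2, so the characteristic polynomial is λ² − (1)λ + (−2) with roots 2 and −1.
Eigenvectors give P = [[2, −3], [1, −2]] with P⁻¹ = [[2, −3], [1, −2]], and A = P·diag(2, −1)·P⁻¹.
Then A⁸ = P·diag(256, 1)·P⁻¹ = [[512, −3], [256, −2]] · [[2, −3], [1, −2]] = [[1021, −1530], [510, −764]].

[[1021, −1530], [510, −764]]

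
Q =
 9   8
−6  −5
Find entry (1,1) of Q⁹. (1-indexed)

78729

tr Q = 4 and det Q = 3, so the characteristic polynomial is λ² − (4)λ + (3) with roots 3 and 1.
Eigenvectors give P = [[−4, −1], [3, 1]] with P⁻¹ = [[−1, −1], [3, 4]], and Q = P·diag(3, 1)·P⁻¹.
Then Q⁹ = P·diag(19683, 1)·P⁻¹ = [[−78732, −1], [59049, 1]] · [[−1, −1], [3, 4]] = [[78729, 78728], [−59046, −59045]].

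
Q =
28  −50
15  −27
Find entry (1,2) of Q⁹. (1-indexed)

tr Q = 1 and det Q = −6, so the characteristic polynomial is λ² − (1)λ + (−6) with roots −2 and 3.
Eigenvectors give P = [[−5, 2], [−3, 1]] with P⁻¹ = [[1, −2], [3, −5]], and Q = P·diag(−2, 3)·P⁻¹.
Then Q⁹ = P·diag(−512, 19683)·P⁻¹ = [[2560, 39366], [1536, 19683]] · [[1, −2], [3, −5]] = [[120658, −201950], [60585, −101487]].

−201950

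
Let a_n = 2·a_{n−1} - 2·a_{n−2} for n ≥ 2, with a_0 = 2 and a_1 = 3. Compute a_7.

8

With companion matrix T = [[2, -2], [1, 0]], [a_n, a_{n−1}]ᵀ = T·[a_{n−1}, a_{n−2}]ᵀ, so [a_7, a_6]ᵀ = T⁶·[a_1, a_0]ᵀ.
T⁶ = [[-8, 16], [-8, 8]], giving [a_7, a_6]ᵀ = [[8], [-8]].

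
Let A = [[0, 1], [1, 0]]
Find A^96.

A² = I (check: tr A = 0 and det A = -1), so A^96 = I since 96 is even.

[[1, 0], [0, 1]]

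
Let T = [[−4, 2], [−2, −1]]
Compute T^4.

T^2 = [[12, −10], [10, −3]]
T^3 = [[−28, 34], [−34, 23]]
T^4 = [[44, −90], [90, −91]]

[[44, −90], [90, −91]]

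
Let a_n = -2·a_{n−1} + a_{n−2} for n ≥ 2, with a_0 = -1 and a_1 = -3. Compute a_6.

With companion matrix Q = [[-2, 1], [1, 0]], [a_n, a_{n−1}]ᵀ = Q·[a_{n−1}, a_{n−2}]ᵀ, so [a_6, a_5]ᵀ = Q^5·[a_1, a_0]ᵀ.
Q^5 = [[-70, 29], [29, -12]], giving [a_6, a_5]ᵀ = [[181], [-75]].

181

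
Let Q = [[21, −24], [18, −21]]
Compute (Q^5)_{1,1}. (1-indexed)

1701

tr Q = 0 and det Q = −9, so the characteristic polynomial is λ² − (0)λ + (−9) with roots 3 and −3.
Eigenvectors give P = [[−4, 1], [−3, 1]] with P⁻¹ = [[−1, 1], [−3, 4]], and Q = P·diag(3, −3)·P⁻¹.
Then Q^5 = P·diag(243, −243)·P⁻¹ = [[−972, −243], [−729, −243]] · [[−1, 1], [−3, 4]] = [[1701, −1944], [1458, −1701]].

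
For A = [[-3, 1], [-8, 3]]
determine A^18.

A² = I (check: tr A = 0 and det A = -1), so A^18 = I since 18 is even.

[[1, 0], [0, 1]]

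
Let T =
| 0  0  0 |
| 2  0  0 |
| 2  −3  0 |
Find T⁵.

[[0, 0, 0], [0, 0, 0], [0, 0, 0]]

T is strictly triangular, hence nilpotent: T³ = 0, so T⁵ = 0.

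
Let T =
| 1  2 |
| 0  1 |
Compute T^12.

[[1, 24], [0, 1]]

T = I + N where N = [[0, 2], [0, 0]] is strictly upper-triangular, so N^2 = 0.
(I + N)^12 = I + 12·N = [[1, 24], [0, 1]].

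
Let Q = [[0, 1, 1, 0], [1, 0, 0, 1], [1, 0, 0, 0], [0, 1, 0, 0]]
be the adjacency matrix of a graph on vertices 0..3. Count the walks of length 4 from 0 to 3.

3

The number of length-4 walks from vertex 0 to vertex 3 is entry (0,3) of Q⁴, where Q is the adjacency matrix.
Q² = [[2, 0, 0, 1], [0, 2, 1, 0], [0, 1, 1, 0], [1, 0, 0, 1]]
Q³ = [[0, 3, 2, 0], [3, 0, 0, 2], [2, 0, 0, 1], [0, 2, 1, 0]]
Q⁴ = [[5, 0, 0, 3], [0, 5, 3, 0], [0, 3, 2, 0], [3, 0, 0, 2]]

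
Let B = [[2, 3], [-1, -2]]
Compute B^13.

[[2, 3], [-1, -2]]

B² = I (check: tr B = 0 and det B = -1), so B^13 = B since 13 is odd.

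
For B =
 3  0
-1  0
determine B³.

[[27, 0], [-9, 0]]

B² = [[9, 0], [-3, 0]]
B³ = [[27, 0], [-9, 0]]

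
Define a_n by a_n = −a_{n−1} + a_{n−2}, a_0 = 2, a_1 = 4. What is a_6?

−22

With companion matrix Q = [[−1, 1], [1, 0]], [a_n, a_{n−1}]ᵀ = Q·[a_{n−1}, a_{n−2}]ᵀ, so [a_6, a_5]ᵀ = Q^5·[a_1, a_0]ᵀ.
Q^5 = [[−8, 5], [5, −3]], giving [a_6, a_5]ᵀ = [[−22], [14]].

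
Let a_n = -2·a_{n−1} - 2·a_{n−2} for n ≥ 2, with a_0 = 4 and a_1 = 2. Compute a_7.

-80

With companion matrix B = [[-2, -2], [1, 0]], [a_n, a_{n−1}]ᵀ = B·[a_{n−1}, a_{n−2}]ᵀ, so [a_7, a_6]ᵀ = B^6·[a_1, a_0]ᵀ.
B^6 = [[-8, -16], [8, 8]], giving [a_7, a_6]ᵀ = [[-80], [48]].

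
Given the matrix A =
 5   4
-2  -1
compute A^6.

[[1457, 1456], [-728, -727]]

tr A = 4 and det A = 3, so the characteristic polynomial is λ² − (4)λ + (3) with roots 1 and 3.
Eigenvectors give P = [[1, -2], [-1, 1]] with P⁻¹ = [[-1, -2], [-1, -1]], and A = P·diag(1, 3)·P⁻¹.
Then A^6 = P·diag(1, 729)·P⁻¹ = [[1, -1458], [-1, 729]] · [[-1, -2], [-1, -1]] = [[1457, 1456], [-728, -727]].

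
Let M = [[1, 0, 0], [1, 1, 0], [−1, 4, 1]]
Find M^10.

M = I + N where N = [[0, 0, 0], [1, 0, 0], [−1, 4, 0]] is strictly lower-triangular, so N^3 = 0.
(I + N)^10 = I + 10·N + 45·N^2 = [[1, 0, 0], [10, 1, 0], [170, 40, 1]].

[[1, 0, 0], [10, 1, 0], [170, 40, 1]]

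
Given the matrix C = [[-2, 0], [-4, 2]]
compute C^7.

tr C = 0 and det C = -4, so the characteristic polynomial is λ² − (0)λ + (-4) with roots 2 and -2.
Eigenvectors give P = [[0, -1], [1, -1]] with P⁻¹ = [[-1, 1], [-1, 0]], and C = P·diag(2, -2)·P⁻¹.
Then C^7 = P·diag(128, -128)·P⁻¹ = [[0, 128], [128, 128]] · [[-1, 1], [-1, 0]] = [[-128, 0], [-256, 128]].

[[-128, 0], [-256, 128]]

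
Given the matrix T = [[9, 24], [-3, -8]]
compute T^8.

T² = T (a projection; rank 1, trace 1), so T^8 = T.

[[9, 24], [-3, -8]]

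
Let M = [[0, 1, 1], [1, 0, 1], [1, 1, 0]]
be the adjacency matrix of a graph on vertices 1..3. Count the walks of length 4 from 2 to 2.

6

The number of length-4 walks from vertex 2 to vertex 2 is entry (2,2) of M⁴, where M is the adjacency matrix.
M² = [[2, 1, 1], [1, 2, 1], [1, 1, 2]]
M³ = [[2, 3, 3], [3, 2, 3], [3, 3, 2]]
M⁴ = [[6, 5, 5], [5, 6, 5], [5, 5, 6]]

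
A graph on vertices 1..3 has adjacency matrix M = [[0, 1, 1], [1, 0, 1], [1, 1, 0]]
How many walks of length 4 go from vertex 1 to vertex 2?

5

The number of length-4 walks from vertex 1 to vertex 2 is entry (1,2) of M⁴, where M is the adjacency matrix.
M² = [[2, 1, 1], [1, 2, 1], [1, 1, 2]]
M³ = [[2, 3, 3], [3, 2, 3], [3, 3, 2]]
M⁴ = [[6, 5, 5], [5, 6, 5], [5, 5, 6]]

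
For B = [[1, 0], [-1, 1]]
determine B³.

B = I + N where N = [[0, 0], [-1, 0]] is strictly lower-triangular, so N² = 0.
(I + N)³ = I + 3·N = [[1, 0], [-3, 1]].

[[1, 0], [-3, 1]]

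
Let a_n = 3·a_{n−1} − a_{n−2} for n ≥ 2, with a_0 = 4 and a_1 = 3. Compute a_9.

3804

With companion matrix T = [[3, −1], [1, 0]], [a_n, a_{n−1}]ᵀ = T·[a_{n−1}, a_{n−2}]ᵀ, so [a_9, a_8]ᵀ = T⁸·[a_1, a_0]ᵀ.
T⁸ = [[2584, −987], [987, −377]], giving [a_9, a_8]ᵀ = [[3804], [1453]].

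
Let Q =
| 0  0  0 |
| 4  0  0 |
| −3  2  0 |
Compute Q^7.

Q is strictly triangular, hence nilpotent: Q^3 = 0, so Q^7 = 0.

[[0, 0, 0], [0, 0, 0], [0, 0, 0]]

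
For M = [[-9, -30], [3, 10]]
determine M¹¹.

M² = M (a projection; rank 1, trace 1), so M¹¹ = M.

[[-9, -30], [3, 10]]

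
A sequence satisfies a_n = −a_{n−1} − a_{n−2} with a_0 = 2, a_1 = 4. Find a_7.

With companion matrix T = [[−1, −1], [1, 0]], [a_n, a_{n−1}]ᵀ = T·[a_{n−1}, a_{n−2}]ᵀ, so [a_7, a_6]ᵀ = T^6·[a_1, a_0]ᵀ.
T^6 = [[1, 0], [0, 1]], giving [a_7, a_6]ᵀ = [[4], [2]].

4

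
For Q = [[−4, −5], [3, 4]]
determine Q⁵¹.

Q² = I (check: tr Q = 0 and det Q = −1), so Q⁵¹ = Q since 51 is odd.

[[−4, −5], [3, 4]]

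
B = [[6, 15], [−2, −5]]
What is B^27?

B² = B (a projection; rank 1, trace 1), so B^27 = B.

[[6, 15], [−2, −5]]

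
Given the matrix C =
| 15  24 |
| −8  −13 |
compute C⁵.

[[975, 1464], [−488, −733]]

tr C = 2 and det C = −3, so the characteristic polynomial is λ² − (2)λ + (−3) with roots −1 and 3.
Eigenvectors give P = [[3, −2], [−2, 1]] with P⁻¹ = [[−1, −2], [−2, −3]], and C = P·diag(−1, 3)·P⁻¹.
Then C⁵ = P·diag(−1, 243)·P⁻¹ = [[−3, −486], [2, 243]] · [[−1, −2], [−2, −3]] = [[975, 1464], [−488, −733]].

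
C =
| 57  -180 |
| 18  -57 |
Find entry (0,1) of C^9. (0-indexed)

-1180980

tr C = 0 and det C = -9, so the characteristic polynomial is λ² − (0)λ + (-9) with roots 3 and -3.
Eigenvectors give P = [[10, 3], [3, 1]] with P⁻¹ = [[1, -3], [-3, 10]], and C = P·diag(3, -3)·P⁻¹.
Then C^9 = P·diag(19683, -19683)·P⁻¹ = [[196830, -59049], [59049, -19683]] · [[1, -3], [-3, 10]] = [[373977, -1180980], [118098, -373977]].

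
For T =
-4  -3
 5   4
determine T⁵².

[[1, 0], [0, 1]]

T² = I (check: tr T = 0 and det T = -1), so T⁵² = I since 52 is even.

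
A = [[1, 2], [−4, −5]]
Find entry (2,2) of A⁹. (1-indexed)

tr A = −4 and det A = 3, so the characteristic polynomial is λ² − (−4)λ + (3) with roots −3 and −1.
Eigenvectors give P = [[−1, −1], [2, 1]] with P⁻¹ = [[1, 1], [−2, −1]], and A = P·diag(−3, −1)·P⁻¹.
Then A⁹ = P·diag(−19683, −1)·P⁻¹ = [[19683, 1], [−39366, −1]] · [[1, 1], [−2, −1]] = [[19681, 19682], [−39364, −39365]].

−39365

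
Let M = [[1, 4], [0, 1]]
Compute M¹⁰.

[[1, 40], [0, 1]]

M = I + N where N = [[0, 4], [0, 0]] is strictly upper-triangular, so N² = 0.
(I + N)¹⁰ = I + 10·N = [[1, 40], [0, 1]].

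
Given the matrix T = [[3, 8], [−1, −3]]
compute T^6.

[[1, 0], [0, 1]]

T² = I (check: tr T = 0 and det T = −1), so T^6 = I since 6 is even.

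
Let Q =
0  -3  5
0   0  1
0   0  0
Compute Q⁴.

[[0, 0, 0], [0, 0, 0], [0, 0, 0]]

Q is strictly triangular, hence nilpotent: Q³ = 0, so Q⁴ = 0.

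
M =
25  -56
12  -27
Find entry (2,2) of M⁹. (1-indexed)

tr M = -2 and det M = -3, so the characteristic polynomial is λ² − (-2)λ + (-3) with roots 1 and -3.
Eigenvectors give P = [[-7, 2], [-3, 1]] with P⁻¹ = [[-1, 2], [-3, 7]], and M = P·diag(1, -3)·P⁻¹.
Then M⁹ = P·diag(1, -19683)·P⁻¹ = [[-7, -39366], [-3, -19683]] · [[-1, 2], [-3, 7]] = [[118105, -275576], [59052, -137787]].

-137787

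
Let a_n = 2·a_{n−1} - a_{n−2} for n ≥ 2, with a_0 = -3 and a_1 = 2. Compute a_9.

42

With companion matrix T = [[2, -1], [1, 0]], [a_n, a_{n−1}]ᵀ = T·[a_{n−1}, a_{n−2}]ᵀ, so [a_9, a_8]ᵀ = T⁸·[a_1, a_0]ᵀ.
T⁸ = [[9, -8], [8, -7]], giving [a_9, a_8]ᵀ = [[42], [37]].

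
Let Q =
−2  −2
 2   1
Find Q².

[[0, 2], [−2, −3]]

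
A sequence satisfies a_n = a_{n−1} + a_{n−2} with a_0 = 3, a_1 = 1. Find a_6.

23

With companion matrix T = [[1, 1], [1, 0]], [a_n, a_{n−1}]ᵀ = T·[a_{n−1}, a_{n−2}]ᵀ, so [a_6, a_5]ᵀ = T⁵·[a_1, a_0]ᵀ.
T⁵ = [[8, 5], [5, 3]], giving [a_6, a_5]ᵀ = [[23], [14]].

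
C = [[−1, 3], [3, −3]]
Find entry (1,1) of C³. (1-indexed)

−46

C² = [[10, −12], [−12, 18]]
C³ = [[−46, 66], [66, −90]]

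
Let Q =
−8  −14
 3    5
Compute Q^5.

tr Q = −3 and det Q = 2, so the characteristic polynomial is λ² − (−3)λ + (2) with roots −2 and −1.
Eigenvectors give P = [[7, 2], [−3, −1]] with P⁻¹ = [[1, 2], [−3, −7]], and Q = P·diag(−2, −1)·P⁻¹.
Then Q^5 = P·diag(−32, −1)·P⁻¹ = [[−224, −2], [96, 1]] · [[1, 2], [−3, −7]] = [[−218, −434], [93, 185]].

[[−218, −434], [93, 185]]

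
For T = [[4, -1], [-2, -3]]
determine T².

[[18, -1], [-2, 11]]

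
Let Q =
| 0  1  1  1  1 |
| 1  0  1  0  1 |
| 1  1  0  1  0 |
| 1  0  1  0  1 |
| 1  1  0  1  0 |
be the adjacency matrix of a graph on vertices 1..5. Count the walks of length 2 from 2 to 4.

The number of length-2 walks from vertex 2 to vertex 4 is entry (2,4) of Q², where Q is the adjacency matrix.
Q² = [[4, 2, 2, 2, 2], [2, 3, 1, 3, 1], [2, 1, 3, 1, 3], [2, 3, 1, 3, 1], [2, 1, 3, 1, 3]]

3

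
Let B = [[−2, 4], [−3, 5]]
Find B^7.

[[−380, 508], [−381, 509]]

tr B = 3 and det B = 2, so the characteristic polynomial is λ² − (3)λ + (2) with roots 2 and 1.
Eigenvectors give P = [[−1, −4], [−1, −3]] with P⁻¹ = [[3, −4], [−1, 1]], and B = P·diag(2, 1)·P⁻¹.
Then B^7 = P·diag(128, 1)·P⁻¹ = [[−128, −4], [−128, −3]] · [[3, −4], [−1, 1]] = [[−380, 508], [−381, 509]].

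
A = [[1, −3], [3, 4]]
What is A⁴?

[[−161, 15], [−15, −176]]

A² = [[−8, −15], [15, 7]]
A³ = [[−53, −36], [36, −17]]
A⁴ = [[−161, 15], [−15, −176]]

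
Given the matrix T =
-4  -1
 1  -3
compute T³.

[[-53, -36], [36, -17]]

T² = [[15, 7], [-7, 8]]
T³ = [[-53, -36], [36, -17]]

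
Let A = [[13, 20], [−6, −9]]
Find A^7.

tr A = 4 and det A = 3, so the characteristic polynomial is λ² − (4)λ + (3) with roots 3 and 1.
Eigenvectors give P = [[−2, −5], [1, 3]] with P⁻¹ = [[−3, −5], [1, 2]], and A = P·diag(3, 1)·P⁻¹.
Then A^7 = P·diag(2187, 1)·P⁻¹ = [[−4374, −5], [2187, 3]] · [[−3, −5], [1, 2]] = [[13117, 21860], [−6558, −10929]].

[[13117, 21860], [−6558, −10929]]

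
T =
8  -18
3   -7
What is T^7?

[[386, -774], [129, -259]]

tr T = 1 and det T = -2, so the characteristic polynomial is λ² − (1)λ + (-2) with roots 2 and -1.
Eigenvectors give P = [[-3, 2], [-1, 1]] with P⁻¹ = [[-1, 2], [-1, 3]], and T = P·diag(2, -1)·P⁻¹.
Then T^7 = P·diag(128, -1)·P⁻¹ = [[-384, -2], [-128, -1]] · [[-1, 2], [-1, 3]] = [[386, -774], [129, -259]].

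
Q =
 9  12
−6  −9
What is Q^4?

tr Q = 0 and det Q = −9, so the characteristic polynomial is λ² − (0)λ + (−9) with roots 3 and −3.
Eigenvectors give P = [[−2, −1], [1, 1]] with P⁻¹ = [[−1, −1], [1, 2]], and Q = P·diag(3, −3)·P⁻¹.
Then Q^4 = P·diag(81, 81)·P⁻¹ = [[−162, −81], [81, 81]] · [[−1, −1], [1, 2]] = [[81, 0], [0, 81]].

[[81, 0], [0, 81]]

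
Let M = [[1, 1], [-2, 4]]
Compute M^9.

[[-18659, 19171], [-38342, 38854]]

tr M = 5 and det M = 6, so the characteristic polynomial is λ² − (5)λ + (6) with roots 2 and 3.
Eigenvectors give P = [[1, -1], [1, -2]] with P⁻¹ = [[2, -1], [1, -1]], and M = P·diag(2, 3)·P⁻¹.
Then M^9 = P·diag(512, 19683)·P⁻¹ = [[512, -19683], [512, -39366]] · [[2, -1], [1, -1]] = [[-18659, 19171], [-38342, 38854]].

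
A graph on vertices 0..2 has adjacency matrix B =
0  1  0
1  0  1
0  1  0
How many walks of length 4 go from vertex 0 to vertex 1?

The number of length-4 walks from vertex 0 to vertex 1 is entry (0,1) of B⁴, where B is the adjacency matrix.
B² = [[1, 0, 1], [0, 2, 0], [1, 0, 1]]
B³ = [[0, 2, 0], [2, 0, 2], [0, 2, 0]]
B⁴ = [[2, 0, 2], [0, 4, 0], [2, 0, 2]]

0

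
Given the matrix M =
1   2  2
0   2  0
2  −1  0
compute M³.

[[9, 16, 10], [0, 8, 0], [10, 4, 4]]

M² = [[5, 4, 2], [0, 4, 0], [2, 2, 4]]
M³ = [[9, 16, 10], [0, 8, 0], [10, 4, 4]]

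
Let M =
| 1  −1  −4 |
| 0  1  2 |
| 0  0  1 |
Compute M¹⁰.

[[1, −10, −130], [0, 1, 20], [0, 0, 1]]

M = I + N where N = [[0, −1, −4], [0, 0, 2], [0, 0, 0]] is strictly upper-triangular, so N³ = 0.
(I + N)¹⁰ = I + 10·N + 45·N² = [[1, −10, −130], [0, 1, 20], [0, 0, 1]].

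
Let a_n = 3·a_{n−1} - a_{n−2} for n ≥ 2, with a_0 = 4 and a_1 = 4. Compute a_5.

136

With companion matrix B = [[3, -1], [1, 0]], [a_n, a_{n−1}]ᵀ = B·[a_{n−1}, a_{n−2}]ᵀ, so [a_5, a_4]ᵀ = B⁴·[a_1, a_0]ᵀ.
B⁴ = [[55, -21], [21, -8]], giving [a_5, a_4]ᵀ = [[136], [52]].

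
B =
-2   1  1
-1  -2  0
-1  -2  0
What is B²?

[[2, -6, -2], [4, 3, -1], [4, 3, -1]]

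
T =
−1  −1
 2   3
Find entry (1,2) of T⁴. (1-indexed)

T² = [[−1, −2], [4, 7]]
T³ = [[−3, −5], [10, 17]]
T⁴ = [[−7, −12], [24, 41]]

−12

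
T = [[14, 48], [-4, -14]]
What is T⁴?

[[16, 0], [0, 16]]

tr T = 0 and det T = -4, so the characteristic polynomial is λ² − (0)λ + (-4) with roots 2 and -2.
Eigenvectors give P = [[4, -3], [-1, 1]] with P⁻¹ = [[1, 3], [1, 4]], and T = P·diag(2, -2)·P⁻¹.
Then T⁴ = P·diag(16, 16)·P⁻¹ = [[64, -48], [-16, 16]] · [[1, 3], [1, 4]] = [[16, 0], [0, 16]].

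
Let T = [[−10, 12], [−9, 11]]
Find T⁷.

tr T = 1 and det T = −2, so the characteristic polynomial is λ² − (1)λ + (−2) with roots 2 and −1.
Eigenvectors give P = [[1, 4], [1, 3]] with P⁻¹ = [[−3, 4], [1, −1]], and T = P·diag(2, −1)·P⁻¹.
Then T⁷ = P·diag(128, −1)·P⁻¹ = [[128, −4], [128, −3]] · [[−3, 4], [1, −1]] = [[−388, 516], [−387, 515]].

[[−388, 516], [−387, 515]]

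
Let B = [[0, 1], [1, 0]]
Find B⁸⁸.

[[1, 0], [0, 1]]

B² = I (check: tr B = 0 and det B = −1), so B⁸⁸ = I since 88 is even.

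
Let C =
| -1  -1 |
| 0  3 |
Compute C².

[[1, -2], [0, 9]]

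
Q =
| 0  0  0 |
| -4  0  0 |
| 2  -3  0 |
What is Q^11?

Q is strictly triangular, hence nilpotent: Q^3 = 0, so Q^11 = 0.

[[0, 0, 0], [0, 0, 0], [0, 0, 0]]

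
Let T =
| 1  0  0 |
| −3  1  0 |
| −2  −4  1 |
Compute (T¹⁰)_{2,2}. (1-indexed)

T = I + N where N = [[0, 0, 0], [−3, 0, 0], [−2, −4, 0]] is strictly lower-triangular, so N³ = 0.
(I + N)¹⁰ = I + 10·N + 45·N² = [[1, 0, 0], [−30, 1, 0], [520, −40, 1]].

1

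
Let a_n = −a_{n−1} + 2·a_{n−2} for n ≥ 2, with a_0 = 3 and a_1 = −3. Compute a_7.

With companion matrix M = [[−1, 2], [1, 0]], [a_n, a_{n−1}]ᵀ = M·[a_{n−1}, a_{n−2}]ᵀ, so [a_7, a_6]ᵀ = M^6·[a_1, a_0]ᵀ.
M^6 = [[43, −42], [−21, 22]], giving [a_7, a_6]ᵀ = [[−255], [129]].

−255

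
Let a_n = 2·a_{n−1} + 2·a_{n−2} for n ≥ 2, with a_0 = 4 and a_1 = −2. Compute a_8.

832

With companion matrix C = [[2, 2], [1, 0]], [a_n, a_{n−1}]ᵀ = C·[a_{n−1}, a_{n−2}]ᵀ, so [a_8, a_7]ᵀ = C⁷·[a_1, a_0]ᵀ.
C⁷ = [[896, 656], [328, 240]], giving [a_8, a_7]ᵀ = [[832], [304]].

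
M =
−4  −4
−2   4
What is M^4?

[[576, 0], [0, 576]]

M^2 = [[24, 0], [0, 24]]
M^3 = [[−96, −96], [−48, 96]]
M^4 = [[576, 0], [0, 576]]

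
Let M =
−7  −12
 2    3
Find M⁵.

[[−727, −1452], [242, 483]]

tr M = −4 and det M = 3, so the characteristic polynomial is λ² − (−4)λ + (3) with roots −3 and −1.
Eigenvectors give P = [[3, −2], [−1, 1]] with P⁻¹ = [[1, 2], [1, 3]], and M = P·diag(−3, −1)·P⁻¹.
Then M⁵ = P·diag(−243, −1)·P⁻¹ = [[−729, 2], [243, −1]] · [[1, 2], [1, 3]] = [[−727, −1452], [242, 483]].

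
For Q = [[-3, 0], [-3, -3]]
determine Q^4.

[[81, 0], [324, 81]]

Q^2 = [[9, 0], [18, 9]]
Q^3 = [[-27, 0], [-81, -27]]
Q^4 = [[81, 0], [324, 81]]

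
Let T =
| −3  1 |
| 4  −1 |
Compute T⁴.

[[233, −72], [−288, 89]]

T² = [[13, −4], [−16, 5]]
T³ = [[−55, 17], [68, −21]]
T⁴ = [[233, −72], [−288, 89]]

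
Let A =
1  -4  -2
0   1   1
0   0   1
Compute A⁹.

A = I + N where N = [[0, -4, -2], [0, 0, 1], [0, 0, 0]] is strictly upper-triangular, so N³ = 0.
(I + N)⁹ = I + 9·N + 36·N² = [[1, -36, -162], [0, 1, 9], [0, 0, 1]].

[[1, -36, -162], [0, 1, 9], [0, 0, 1]]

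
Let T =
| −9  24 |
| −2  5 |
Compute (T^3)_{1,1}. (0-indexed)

77

tr T = −4 and det T = 3, so the characteristic polynomial is λ² − (−4)λ + (3) with roots −3 and −1.
Eigenvectors give P = [[4, 3], [1, 1]] with P⁻¹ = [[1, −3], [−1, 4]], and T = P·diag(−3, −1)·P⁻¹.
Then T^3 = P·diag(−27, −1)·P⁻¹ = [[−108, −3], [−27, −1]] · [[1, −3], [−1, 4]] = [[−105, 312], [−26, 77]].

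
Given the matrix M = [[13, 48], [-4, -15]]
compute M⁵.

tr M = -2 and det M = -3, so the characteristic polynomial is λ² − (-2)λ + (-3) with roots 1 and -3.
Eigenvectors give P = [[4, -3], [-1, 1]] with P⁻¹ = [[1, 3], [1, 4]], and M = P·diag(1, -3)·P⁻¹.
Then M⁵ = P·diag(1, -243)·P⁻¹ = [[4, 729], [-1, -243]] · [[1, 3], [1, 4]] = [[733, 2928], [-244, -975]].

[[733, 2928], [-244, -975]]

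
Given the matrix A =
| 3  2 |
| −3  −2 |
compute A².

[[3, 2], [−3, −2]]

A² = A (a projection; rank 1, trace 1), so A² = A.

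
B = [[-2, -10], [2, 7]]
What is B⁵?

tr B = 5 and det B = 6, so the characteristic polynomial is λ² − (5)λ + (6) with roots 2 and 3.
Eigenvectors give P = [[5, -2], [-2, 1]] with P⁻¹ = [[1, 2], [2, 5]], and B = P·diag(2, 3)·P⁻¹.
Then B⁵ = P·diag(32, 243)·P⁻¹ = [[160, -486], [-64, 243]] · [[1, 2], [2, 5]] = [[-812, -2110], [422, 1087]].

[[-812, -2110], [422, 1087]]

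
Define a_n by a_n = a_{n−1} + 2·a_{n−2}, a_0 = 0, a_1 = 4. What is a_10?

With companion matrix Q = [[1, 2], [1, 0]], [a_n, a_{n−1}]ᵀ = Q·[a_{n−1}, a_{n−2}]ᵀ, so [a_10, a_9]ᵀ = Q⁹·[a_1, a_0]ᵀ.
Q⁹ = [[341, 342], [171, 170]], giving [a_10, a_9]ᵀ = [[1364], [684]].

1364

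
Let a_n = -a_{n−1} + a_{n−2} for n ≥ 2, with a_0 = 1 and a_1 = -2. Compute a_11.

With companion matrix A = [[-1, 1], [1, 0]], [a_n, a_{n−1}]ᵀ = A·[a_{n−1}, a_{n−2}]ᵀ, so [a_11, a_10]ᵀ = A^10·[a_1, a_0]ᵀ.
A^10 = [[89, -55], [-55, 34]], giving [a_11, a_10]ᵀ = [[-233], [144]].

-233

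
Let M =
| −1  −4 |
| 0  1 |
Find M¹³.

M² = I (check: tr M = 0 and det M = −1), so M¹³ = M since 13 is odd.

[[−1, −4], [0, 1]]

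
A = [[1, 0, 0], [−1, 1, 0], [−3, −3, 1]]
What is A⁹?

A = I + N where N = [[0, 0, 0], [−1, 0, 0], [−3, −3, 0]] is strictly lower-triangular, so N³ = 0.
(I + N)⁹ = I + 9·N + 36·N² = [[1, 0, 0], [−9, 1, 0], [81, −27, 1]].

[[1, 0, 0], [−9, 1, 0], [81, −27, 1]]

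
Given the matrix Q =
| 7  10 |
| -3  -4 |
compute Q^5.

tr Q = 3 and det Q = 2, so the characteristic polynomial is λ² − (3)λ + (2) with roots 1 and 2.
Eigenvectors give P = [[5, 2], [-3, -1]] with P⁻¹ = [[-1, -2], [3, 5]], and Q = P·diag(1, 2)·P⁻¹.
Then Q^5 = P·diag(1, 32)·P⁻¹ = [[5, 64], [-3, -32]] · [[-1, -2], [3, 5]] = [[187, 310], [-93, -154]].

[[187, 310], [-93, -154]]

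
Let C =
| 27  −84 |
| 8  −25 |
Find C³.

tr C = 2 and det C = −3, so the characteristic polynomial is λ² − (2)λ + (−3) with roots 3 and −1.
Eigenvectors give P = [[7, 3], [2, 1]] with P⁻¹ = [[1, −3], [−2, 7]], and C = P·diag(3, −1)·P⁻¹.
Then C³ = P·diag(27, −1)·P⁻¹ = [[189, −3], [54, −1]] · [[1, −3], [−2, 7]] = [[195, −588], [56, −169]].

[[195, −588], [56, −169]]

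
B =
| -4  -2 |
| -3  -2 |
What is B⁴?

[[700, 384], [576, 316]]

B² = [[22, 12], [18, 10]]
B³ = [[-124, -68], [-102, -56]]
B⁴ = [[700, 384], [576, 316]]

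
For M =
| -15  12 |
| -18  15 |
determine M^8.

tr M = 0 and det M = -9, so the characteristic polynomial is λ² − (0)λ + (-9) with roots 3 and -3.
Eigenvectors give P = [[-2, 1], [-3, 1]] with P⁻¹ = [[1, -1], [3, -2]], and M = P·diag(3, -3)·P⁻¹.
Then M^8 = P·diag(6561, 6561)·P⁻¹ = [[-13122, 6561], [-19683, 6561]] · [[1, -1], [3, -2]] = [[6561, 0], [0, 6561]].

[[6561, 0], [0, 6561]]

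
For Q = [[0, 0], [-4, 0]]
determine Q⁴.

[[0, 0], [0, 0]]

Q is strictly triangular, hence nilpotent: Q² = 0, so Q⁴ = 0.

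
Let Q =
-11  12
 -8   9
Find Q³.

tr Q = -2 and det Q = -3, so the characteristic polynomial is λ² − (-2)λ + (-3) with roots -3 and 1.
Eigenvectors give P = [[3, 1], [2, 1]] with P⁻¹ = [[1, -1], [-2, 3]], and Q = P·diag(-3, 1)·P⁻¹.
Then Q³ = P·diag(-27, 1)·P⁻¹ = [[-81, 1], [-54, 1]] · [[1, -1], [-2, 3]] = [[-83, 84], [-56, 57]].

[[-83, 84], [-56, 57]]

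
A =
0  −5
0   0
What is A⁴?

A is strictly triangular, hence nilpotent: A² = 0, so A⁴ = 0.

[[0, 0], [0, 0]]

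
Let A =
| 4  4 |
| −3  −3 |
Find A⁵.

[[4, 4], [−3, −3]]

A² = A (a projection; rank 1, trace 1), so A⁵ = A.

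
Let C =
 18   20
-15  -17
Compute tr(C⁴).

tr C = 1 and det C = -6, so the characteristic polynomial is λ² − (1)λ + (-6) with roots -2 and 3.
Eigenvectors give P = [[-1, 4], [1, -3]] with P⁻¹ = [[3, 4], [1, 1]], and C = P·diag(-2, 3)·P⁻¹.
Then C⁴ = P·diag(16, 81)·P⁻¹ = [[-16, 324], [16, -243]] · [[3, 4], [1, 1]] = [[276, 260], [-195, -179]].

97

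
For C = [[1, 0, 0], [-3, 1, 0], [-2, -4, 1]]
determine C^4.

[[1, 0, 0], [-12, 1, 0], [64, -16, 1]]

C = I + N where N = [[0, 0, 0], [-3, 0, 0], [-2, -4, 0]] is strictly lower-triangular, so N^3 = 0.
(I + N)^4 = I + 4·N + 6·N^2 = [[1, 0, 0], [-12, 1, 0], [64, -16, 1]].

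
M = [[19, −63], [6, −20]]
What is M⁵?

[[199, −693], [66, −230]]

tr M = −1 and det M = −2, so the characteristic polynomial is λ² − (−1)λ + (−2) with roots 1 and −2.
Eigenvectors give P = [[7, 3], [2, 1]] with P⁻¹ = [[1, −3], [−2, 7]], and M = P·diag(1, −2)·P⁻¹.
Then M⁵ = P·diag(1, −32)·P⁻¹ = [[7, −96], [2, −32]] · [[1, −3], [−2, 7]] = [[199, −693], [66, −230]].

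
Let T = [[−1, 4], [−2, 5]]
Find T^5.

[[−241, 484], [−242, 485]]

tr T = 4 and det T = 3, so the characteristic polynomial is λ² − (4)λ + (3) with roots 1 and 3.
Eigenvectors give P = [[2, −1], [1, −1]] with P⁻¹ = [[1, −1], [1, −2]], and T = P·diag(1, 3)·P⁻¹.
Then T^5 = P·diag(1, 243)·P⁻¹ = [[2, −243], [1, −243]] · [[1, −1], [1, −2]] = [[−241, 484], [−242, 485]].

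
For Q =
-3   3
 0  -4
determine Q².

[[9, -21], [0, 16]]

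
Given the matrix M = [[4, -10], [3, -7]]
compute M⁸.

tr M = -3 and det M = 2, so the characteristic polynomial is λ² − (-3)λ + (2) with roots -2 and -1.
Eigenvectors give P = [[-5, 2], [-3, 1]] with P⁻¹ = [[1, -2], [3, -5]], and M = P·diag(-2, -1)·P⁻¹.
Then M⁸ = P·diag(256, 1)·P⁻¹ = [[-1280, 2], [-768, 1]] · [[1, -2], [3, -5]] = [[-1274, 2550], [-765, 1531]].

[[-1274, 2550], [-765, 1531]]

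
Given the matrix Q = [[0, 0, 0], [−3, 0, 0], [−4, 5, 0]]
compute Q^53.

Q is strictly triangular, hence nilpotent: Q^3 = 0, so Q^53 = 0.

[[0, 0, 0], [0, 0, 0], [0, 0, 0]]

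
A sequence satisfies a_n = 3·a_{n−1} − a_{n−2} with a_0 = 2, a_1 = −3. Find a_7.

With companion matrix B = [[3, −1], [1, 0]], [a_n, a_{n−1}]ᵀ = B·[a_{n−1}, a_{n−2}]ᵀ, so [a_7, a_6]ᵀ = B^6·[a_1, a_0]ᵀ.
B^6 = [[377, −144], [144, −55]], giving [a_7, a_6]ᵀ = [[−1419], [−542]].

−1419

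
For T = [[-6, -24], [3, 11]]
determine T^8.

tr T = 5 and det T = 6, so the characteristic polynomial is λ² − (5)λ + (6) with roots 2 and 3.
Eigenvectors give P = [[-3, -8], [1, 3]] with P⁻¹ = [[-3, -8], [1, 3]], and T = P·diag(2, 3)·P⁻¹.
Then T^8 = P·diag(256, 6561)·P⁻¹ = [[-768, -52488], [256, 19683]] · [[-3, -8], [1, 3]] = [[-50184, -151320], [18915, 57001]].

[[-50184, -151320], [18915, 57001]]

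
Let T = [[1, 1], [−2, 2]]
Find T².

[[−1, 3], [−6, 2]]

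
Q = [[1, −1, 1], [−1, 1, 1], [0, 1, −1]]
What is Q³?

Q² = [[2, −1, −1], [−2, 3, −1], [−1, 0, 2]]
Q³ = [[3, −4, 2], [−5, 4, 2], [−1, 3, −3]]

[[3, −4, 2], [−5, 4, 2], [−1, 3, −3]]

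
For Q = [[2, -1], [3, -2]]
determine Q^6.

Q² = I (check: tr Q = 0 and det Q = -1), so Q^6 = I since 6 is even.

[[1, 0], [0, 1]]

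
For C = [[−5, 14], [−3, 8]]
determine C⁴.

[[−89, 210], [−45, 106]]

tr C = 3 and det C = 2, so the characteristic polynomial is λ² − (3)λ + (2) with roots 1 and 2.
Eigenvectors give P = [[7, 2], [3, 1]] with P⁻¹ = [[1, −2], [−3, 7]], and C = P·diag(1, 2)·P⁻¹.
Then C⁴ = P·diag(1, 16)·P⁻¹ = [[7, 32], [3, 16]] · [[1, −2], [−3, 7]] = [[−89, 210], [−45, 106]].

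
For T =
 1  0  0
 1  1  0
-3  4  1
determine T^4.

T = I + N where N = [[0, 0, 0], [1, 0, 0], [-3, 4, 0]] is strictly lower-triangular, so N^3 = 0.
(I + N)^4 = I + 4·N + 6·N^2 = [[1, 0, 0], [4, 1, 0], [12, 16, 1]].

[[1, 0, 0], [4, 1, 0], [12, 16, 1]]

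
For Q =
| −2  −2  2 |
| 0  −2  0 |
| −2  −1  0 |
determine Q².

[[0, 6, −4], [0, 4, 0], [4, 6, −4]]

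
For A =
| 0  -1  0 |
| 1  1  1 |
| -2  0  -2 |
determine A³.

A² = [[-1, -1, -1], [-1, 0, -1], [4, 2, 4]]
A³ = [[1, 0, 1], [2, 1, 2], [-6, -2, -6]]

[[1, 0, 1], [2, 1, 2], [-6, -2, -6]]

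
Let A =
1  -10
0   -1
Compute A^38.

[[1, 0], [0, 1]]

A² = I (check: tr A = 0 and det A = -1), so A^38 = I since 38 is even.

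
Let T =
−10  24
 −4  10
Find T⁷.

tr T = 0 and det T = −4, so the characteristic polynomial is λ² − (0)λ + (−4) with roots 2 and −2.
Eigenvectors give P = [[2, 3], [1, 1]] with P⁻¹ = [[−1, 3], [1, −2]], and T = P·diag(2, −2)·P⁻¹.
Then T⁷ = P·diag(128, −128)·P⁻¹ = [[256, −384], [128, −128]] · [[−1, 3], [1, −2]] = [[−640, 1536], [−256, 640]].

[[−640, 1536], [−256, 640]]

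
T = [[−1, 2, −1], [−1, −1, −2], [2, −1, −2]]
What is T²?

[[−3, −3, −1], [−2, 1, 7], [−5, 7, 4]]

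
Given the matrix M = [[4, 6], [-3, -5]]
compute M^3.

tr M = -1 and det M = -2, so the characteristic polynomial is λ² − (-1)λ + (-2) with roots -2 and 1.
Eigenvectors give P = [[-1, 2], [1, -1]] with P⁻¹ = [[1, 2], [1, 1]], and M = P·diag(-2, 1)·P⁻¹.
Then M^3 = P·diag(-8, 1)·P⁻¹ = [[8, 2], [-8, -1]] · [[1, 2], [1, 1]] = [[10, 18], [-9, -17]].

[[10, 18], [-9, -17]]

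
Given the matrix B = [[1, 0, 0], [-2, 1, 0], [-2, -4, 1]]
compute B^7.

B = I + N where N = [[0, 0, 0], [-2, 0, 0], [-2, -4, 0]] is strictly lower-triangular, so N^3 = 0.
(I + N)^7 = I + 7·N + 21·N^2 = [[1, 0, 0], [-14, 1, 0], [154, -28, 1]].

[[1, 0, 0], [-14, 1, 0], [154, -28, 1]]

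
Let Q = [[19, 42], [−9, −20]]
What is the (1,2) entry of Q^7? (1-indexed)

tr Q = −1 and det Q = −2, so the characteristic polynomial is λ² − (−1)λ + (−2) with roots −2 and 1.
Eigenvectors give P = [[−2, 7], [1, −3]] with P⁻¹ = [[3, 7], [1, 2]], and Q = P·diag(−2, 1)·P⁻¹.
Then Q^7 = P·diag(−128, 1)·P⁻¹ = [[256, 7], [−128, −3]] · [[3, 7], [1, 2]] = [[775, 1806], [−387, −902]].

1806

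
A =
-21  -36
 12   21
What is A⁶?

tr A = 0 and det A = -9, so the characteristic polynomial is λ² − (0)λ + (-9) with roots -3 and 3.
Eigenvectors give P = [[2, -3], [-1, 2]] with P⁻¹ = [[2, 3], [1, 2]], and A = P·diag(-3, 3)·P⁻¹.
Then A⁶ = P·diag(729, 729)·P⁻¹ = [[1458, -2187], [-729, 1458]] · [[2, 3], [1, 2]] = [[729, 0], [0, 729]].

[[729, 0], [0, 729]]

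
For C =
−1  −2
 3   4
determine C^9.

[[−1021, −1022], [1533, 1534]]

tr C = 3 and det C = 2, so the characteristic polynomial is λ² − (3)λ + (2) with roots 2 and 1.
Eigenvectors give P = [[−2, −1], [3, 1]] with P⁻¹ = [[1, 1], [−3, −2]], and C = P·diag(2, 1)·P⁻¹.
Then C^9 = P·diag(512, 1)·P⁻¹ = [[−1024, −1], [1536, 1]] · [[1, 1], [−3, −2]] = [[−1021, −1022], [1533, 1534]].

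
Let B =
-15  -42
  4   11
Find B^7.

tr B = -4 and det B = 3, so the characteristic polynomial is λ² − (-4)λ + (3) with roots -3 and -1.
Eigenvectors give P = [[-7, 3], [2, -1]] with P⁻¹ = [[-1, -3], [-2, -7]], and B = P·diag(-3, -1)·P⁻¹.
Then B^7 = P·diag(-2187, -1)·P⁻¹ = [[15309, -3], [-4374, 1]] · [[-1, -3], [-2, -7]] = [[-15303, -45906], [4372, 13115]].

[[-15303, -45906], [4372, 13115]]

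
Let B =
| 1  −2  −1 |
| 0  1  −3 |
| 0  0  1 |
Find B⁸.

B = I + N where N = [[0, −2, −1], [0, 0, −3], [0, 0, 0]] is strictly upper-triangular, so N³ = 0.
(I + N)⁸ = I + 8·N + 28·N² = [[1, −16, 160], [0, 1, −24], [0, 0, 1]].

[[1, −16, 160], [0, 1, −24], [0, 0, 1]]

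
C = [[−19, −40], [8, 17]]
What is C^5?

tr C = −2 and det C = −3, so the characteristic polynomial is λ² − (−2)λ + (−3) with roots 1 and −3.
Eigenvectors give P = [[−2, 5], [1, −2]] with P⁻¹ = [[2, 5], [1, 2]], and C = P·diag(1, −3)·P⁻¹.
Then C^5 = P·diag(1, −243)·P⁻¹ = [[−2, −1215], [1, 486]] · [[2, 5], [1, 2]] = [[−1219, −2440], [488, 977]].

[[−1219, −2440], [488, 977]]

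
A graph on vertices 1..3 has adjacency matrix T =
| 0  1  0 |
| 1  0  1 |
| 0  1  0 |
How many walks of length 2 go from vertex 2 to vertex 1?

0

The number of length-2 walks from vertex 2 to vertex 1 is entry (2,1) of T², where T is the adjacency matrix.
T² = [[1, 0, 1], [0, 2, 0], [1, 0, 1]]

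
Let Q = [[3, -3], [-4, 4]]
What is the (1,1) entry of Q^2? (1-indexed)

21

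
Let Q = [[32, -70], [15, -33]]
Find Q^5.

[[1682, -3850], [825, -1893]]

tr Q = -1 and det Q = -6, so the characteristic polynomial is λ² − (-1)λ + (-6) with roots 2 and -3.
Eigenvectors give P = [[-7, -2], [-3, -1]] with P⁻¹ = [[-1, 2], [3, -7]], and Q = P·diag(2, -3)·P⁻¹.
Then Q^5 = P·diag(32, -243)·P⁻¹ = [[-224, 486], [-96, 243]] · [[-1, 2], [3, -7]] = [[1682, -3850], [825, -1893]].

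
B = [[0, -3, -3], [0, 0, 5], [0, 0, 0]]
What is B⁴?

[[0, 0, 0], [0, 0, 0], [0, 0, 0]]

B is strictly triangular, hence nilpotent: B³ = 0, so B⁴ = 0.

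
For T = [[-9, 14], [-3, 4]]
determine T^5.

[[-1509, 2954], [-633, 1234]]

tr T = -5 and det T = 6, so the characteristic polynomial is λ² − (-5)λ + (6) with roots -3 and -2.
Eigenvectors give P = [[7, 2], [3, 1]] with P⁻¹ = [[1, -2], [-3, 7]], and T = P·diag(-3, -2)·P⁻¹.
Then T^5 = P·diag(-243, -32)·P⁻¹ = [[-1701, -64], [-729, -32]] · [[1, -2], [-3, 7]] = [[-1509, 2954], [-633, 1234]].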